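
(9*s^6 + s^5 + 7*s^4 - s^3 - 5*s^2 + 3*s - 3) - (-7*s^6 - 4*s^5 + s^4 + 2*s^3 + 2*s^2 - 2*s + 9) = 16*s^6 + 5*s^5 + 6*s^4 - 3*s^3 - 7*s^2 + 5*s - 12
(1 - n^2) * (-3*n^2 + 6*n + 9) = 3*n^4 - 6*n^3 - 12*n^2 + 6*n + 9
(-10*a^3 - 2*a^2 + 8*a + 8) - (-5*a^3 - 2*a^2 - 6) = -5*a^3 + 8*a + 14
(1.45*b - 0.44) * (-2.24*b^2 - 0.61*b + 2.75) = -3.248*b^3 + 0.1011*b^2 + 4.2559*b - 1.21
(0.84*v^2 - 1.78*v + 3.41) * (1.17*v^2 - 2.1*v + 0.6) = 0.9828*v^4 - 3.8466*v^3 + 8.2317*v^2 - 8.229*v + 2.046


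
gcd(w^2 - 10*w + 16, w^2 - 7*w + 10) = w - 2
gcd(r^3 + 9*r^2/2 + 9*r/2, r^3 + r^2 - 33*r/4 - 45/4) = r + 3/2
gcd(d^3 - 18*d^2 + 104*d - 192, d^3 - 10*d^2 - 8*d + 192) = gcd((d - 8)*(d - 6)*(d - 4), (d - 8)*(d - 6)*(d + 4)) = d^2 - 14*d + 48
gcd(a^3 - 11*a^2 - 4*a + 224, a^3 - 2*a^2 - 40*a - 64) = a^2 - 4*a - 32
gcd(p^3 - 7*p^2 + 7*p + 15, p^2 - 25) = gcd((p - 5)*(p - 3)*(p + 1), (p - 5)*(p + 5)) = p - 5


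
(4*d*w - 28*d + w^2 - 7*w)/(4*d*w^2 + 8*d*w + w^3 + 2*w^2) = (w - 7)/(w*(w + 2))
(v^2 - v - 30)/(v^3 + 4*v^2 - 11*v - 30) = (v - 6)/(v^2 - v - 6)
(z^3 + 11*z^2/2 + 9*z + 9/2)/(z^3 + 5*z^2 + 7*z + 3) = (z + 3/2)/(z + 1)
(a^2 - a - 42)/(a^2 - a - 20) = (-a^2 + a + 42)/(-a^2 + a + 20)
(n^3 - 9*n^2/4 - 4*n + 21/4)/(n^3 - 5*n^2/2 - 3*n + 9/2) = (4*n + 7)/(2*(2*n + 3))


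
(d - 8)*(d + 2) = d^2 - 6*d - 16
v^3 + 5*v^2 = v^2*(v + 5)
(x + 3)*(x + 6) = x^2 + 9*x + 18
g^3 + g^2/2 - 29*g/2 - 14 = (g - 4)*(g + 1)*(g + 7/2)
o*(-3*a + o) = -3*a*o + o^2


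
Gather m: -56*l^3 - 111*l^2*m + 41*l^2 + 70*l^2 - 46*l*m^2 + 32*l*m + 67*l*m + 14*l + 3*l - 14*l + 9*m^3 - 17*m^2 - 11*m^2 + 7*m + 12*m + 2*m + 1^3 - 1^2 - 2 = -56*l^3 + 111*l^2 + 3*l + 9*m^3 + m^2*(-46*l - 28) + m*(-111*l^2 + 99*l + 21) - 2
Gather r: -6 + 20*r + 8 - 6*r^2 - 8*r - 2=-6*r^2 + 12*r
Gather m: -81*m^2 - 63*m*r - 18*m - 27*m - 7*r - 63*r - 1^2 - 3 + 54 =-81*m^2 + m*(-63*r - 45) - 70*r + 50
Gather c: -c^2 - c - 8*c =-c^2 - 9*c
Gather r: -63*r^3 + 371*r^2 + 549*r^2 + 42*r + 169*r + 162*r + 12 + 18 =-63*r^3 + 920*r^2 + 373*r + 30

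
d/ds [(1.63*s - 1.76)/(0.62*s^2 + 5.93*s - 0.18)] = (-1.0106*s^2 + 2.1824*s + 10.1434)/(0.3844*s^4 + 7.3532*s^3 + 34.9417*s^2 - 2.1348*s + 0.0324)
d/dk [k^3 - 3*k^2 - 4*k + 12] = 3*k^2 - 6*k - 4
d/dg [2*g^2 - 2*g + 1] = 4*g - 2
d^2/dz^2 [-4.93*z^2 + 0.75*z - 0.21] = -9.86000000000000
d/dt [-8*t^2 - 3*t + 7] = -16*t - 3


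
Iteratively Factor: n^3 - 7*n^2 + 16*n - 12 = (n - 2)*(n^2 - 5*n + 6) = (n - 3)*(n - 2)*(n - 2)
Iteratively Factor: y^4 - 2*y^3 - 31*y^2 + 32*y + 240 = (y + 4)*(y^3 - 6*y^2 - 7*y + 60) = (y - 5)*(y + 4)*(y^2 - y - 12) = (y - 5)*(y + 3)*(y + 4)*(y - 4)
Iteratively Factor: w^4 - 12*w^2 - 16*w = (w - 4)*(w^3 + 4*w^2 + 4*w) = (w - 4)*(w + 2)*(w^2 + 2*w) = (w - 4)*(w + 2)^2*(w)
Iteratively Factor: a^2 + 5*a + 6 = (a + 3)*(a + 2)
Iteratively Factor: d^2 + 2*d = (d)*(d + 2)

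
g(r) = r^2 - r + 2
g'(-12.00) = -25.00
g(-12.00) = 158.00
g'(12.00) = 23.00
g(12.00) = 134.00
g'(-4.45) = -9.90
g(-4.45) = 26.25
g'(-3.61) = -8.22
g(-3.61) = 18.64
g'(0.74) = 0.48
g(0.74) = 1.81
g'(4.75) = 8.50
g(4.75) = 19.81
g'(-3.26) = -7.52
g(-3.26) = 15.89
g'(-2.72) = -6.44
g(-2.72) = 12.12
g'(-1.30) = -3.60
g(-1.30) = 4.99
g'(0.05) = -0.90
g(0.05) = 1.95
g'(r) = 2*r - 1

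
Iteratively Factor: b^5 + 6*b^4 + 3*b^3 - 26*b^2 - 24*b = (b)*(b^4 + 6*b^3 + 3*b^2 - 26*b - 24) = b*(b + 3)*(b^3 + 3*b^2 - 6*b - 8) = b*(b + 3)*(b + 4)*(b^2 - b - 2) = b*(b + 1)*(b + 3)*(b + 4)*(b - 2)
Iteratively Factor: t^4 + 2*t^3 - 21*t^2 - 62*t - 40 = (t + 1)*(t^3 + t^2 - 22*t - 40) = (t - 5)*(t + 1)*(t^2 + 6*t + 8) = (t - 5)*(t + 1)*(t + 2)*(t + 4)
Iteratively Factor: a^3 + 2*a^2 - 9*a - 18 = (a + 2)*(a^2 - 9) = (a + 2)*(a + 3)*(a - 3)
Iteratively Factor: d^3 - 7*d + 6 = (d - 2)*(d^2 + 2*d - 3) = (d - 2)*(d + 3)*(d - 1)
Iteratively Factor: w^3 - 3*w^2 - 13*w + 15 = (w - 5)*(w^2 + 2*w - 3) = (w - 5)*(w + 3)*(w - 1)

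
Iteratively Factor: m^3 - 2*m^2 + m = (m - 1)*(m^2 - m) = m*(m - 1)*(m - 1)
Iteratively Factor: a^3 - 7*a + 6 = (a - 1)*(a^2 + a - 6) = (a - 2)*(a - 1)*(a + 3)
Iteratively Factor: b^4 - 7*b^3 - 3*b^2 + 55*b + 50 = (b + 2)*(b^3 - 9*b^2 + 15*b + 25) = (b - 5)*(b + 2)*(b^2 - 4*b - 5) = (b - 5)*(b + 1)*(b + 2)*(b - 5)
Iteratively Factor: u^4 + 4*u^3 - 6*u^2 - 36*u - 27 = (u + 3)*(u^3 + u^2 - 9*u - 9) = (u + 1)*(u + 3)*(u^2 - 9) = (u + 1)*(u + 3)^2*(u - 3)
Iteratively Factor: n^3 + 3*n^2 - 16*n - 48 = (n + 4)*(n^2 - n - 12) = (n - 4)*(n + 4)*(n + 3)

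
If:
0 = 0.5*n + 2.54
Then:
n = -5.08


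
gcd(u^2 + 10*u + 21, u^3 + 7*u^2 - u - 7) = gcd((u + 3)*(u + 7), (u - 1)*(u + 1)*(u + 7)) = u + 7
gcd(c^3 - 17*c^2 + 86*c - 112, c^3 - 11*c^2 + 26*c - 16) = c^2 - 10*c + 16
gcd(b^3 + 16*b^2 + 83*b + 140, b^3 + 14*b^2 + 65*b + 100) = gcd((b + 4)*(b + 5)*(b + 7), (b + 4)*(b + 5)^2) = b^2 + 9*b + 20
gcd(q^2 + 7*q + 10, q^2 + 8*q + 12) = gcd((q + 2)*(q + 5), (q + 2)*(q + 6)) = q + 2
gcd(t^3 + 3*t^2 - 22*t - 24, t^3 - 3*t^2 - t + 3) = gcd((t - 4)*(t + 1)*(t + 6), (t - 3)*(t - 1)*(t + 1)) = t + 1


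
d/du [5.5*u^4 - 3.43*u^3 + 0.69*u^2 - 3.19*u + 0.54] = 22.0*u^3 - 10.29*u^2 + 1.38*u - 3.19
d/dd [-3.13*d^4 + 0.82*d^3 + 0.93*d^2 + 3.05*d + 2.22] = -12.52*d^3 + 2.46*d^2 + 1.86*d + 3.05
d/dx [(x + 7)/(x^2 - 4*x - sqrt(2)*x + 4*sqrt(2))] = (x^2 - 4*x - sqrt(2)*x + (x + 7)*(-2*x + sqrt(2) + 4) + 4*sqrt(2))/(x^2 - 4*x - sqrt(2)*x + 4*sqrt(2))^2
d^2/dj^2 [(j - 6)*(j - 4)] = 2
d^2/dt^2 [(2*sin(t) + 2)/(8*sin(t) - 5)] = 26*(-8*sin(t)^2 - 5*sin(t) + 16)/(8*sin(t) - 5)^3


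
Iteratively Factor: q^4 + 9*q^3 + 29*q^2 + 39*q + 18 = (q + 3)*(q^3 + 6*q^2 + 11*q + 6) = (q + 1)*(q + 3)*(q^2 + 5*q + 6) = (q + 1)*(q + 3)^2*(q + 2)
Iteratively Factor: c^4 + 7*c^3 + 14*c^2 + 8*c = (c)*(c^3 + 7*c^2 + 14*c + 8) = c*(c + 4)*(c^2 + 3*c + 2) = c*(c + 1)*(c + 4)*(c + 2)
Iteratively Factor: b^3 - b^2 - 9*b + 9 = (b - 1)*(b^2 - 9) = (b - 3)*(b - 1)*(b + 3)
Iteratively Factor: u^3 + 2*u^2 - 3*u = (u - 1)*(u^2 + 3*u) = u*(u - 1)*(u + 3)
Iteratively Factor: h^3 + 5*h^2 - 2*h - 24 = (h + 3)*(h^2 + 2*h - 8) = (h + 3)*(h + 4)*(h - 2)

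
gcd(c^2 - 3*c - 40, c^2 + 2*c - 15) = c + 5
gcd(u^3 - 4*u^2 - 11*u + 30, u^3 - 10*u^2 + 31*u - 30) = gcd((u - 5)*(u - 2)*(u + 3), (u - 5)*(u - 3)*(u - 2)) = u^2 - 7*u + 10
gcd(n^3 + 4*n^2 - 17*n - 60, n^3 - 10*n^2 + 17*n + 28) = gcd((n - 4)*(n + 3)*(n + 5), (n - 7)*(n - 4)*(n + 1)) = n - 4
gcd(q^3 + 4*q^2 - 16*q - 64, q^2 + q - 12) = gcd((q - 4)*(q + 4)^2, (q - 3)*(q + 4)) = q + 4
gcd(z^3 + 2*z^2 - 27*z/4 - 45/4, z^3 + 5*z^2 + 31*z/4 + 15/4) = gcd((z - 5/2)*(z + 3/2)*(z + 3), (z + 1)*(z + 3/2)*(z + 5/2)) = z + 3/2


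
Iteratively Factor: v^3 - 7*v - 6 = (v + 1)*(v^2 - v - 6) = (v - 3)*(v + 1)*(v + 2)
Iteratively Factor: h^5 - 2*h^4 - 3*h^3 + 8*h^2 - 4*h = (h + 2)*(h^4 - 4*h^3 + 5*h^2 - 2*h) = (h - 1)*(h + 2)*(h^3 - 3*h^2 + 2*h) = (h - 2)*(h - 1)*(h + 2)*(h^2 - h) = h*(h - 2)*(h - 1)*(h + 2)*(h - 1)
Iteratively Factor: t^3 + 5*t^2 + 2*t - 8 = (t - 1)*(t^2 + 6*t + 8) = (t - 1)*(t + 4)*(t + 2)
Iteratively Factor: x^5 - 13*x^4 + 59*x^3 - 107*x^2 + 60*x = (x - 3)*(x^4 - 10*x^3 + 29*x^2 - 20*x) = (x - 3)*(x - 1)*(x^3 - 9*x^2 + 20*x) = (x - 4)*(x - 3)*(x - 1)*(x^2 - 5*x) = (x - 5)*(x - 4)*(x - 3)*(x - 1)*(x)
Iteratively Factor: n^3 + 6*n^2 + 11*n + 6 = (n + 2)*(n^2 + 4*n + 3) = (n + 1)*(n + 2)*(n + 3)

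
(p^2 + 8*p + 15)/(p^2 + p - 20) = (p + 3)/(p - 4)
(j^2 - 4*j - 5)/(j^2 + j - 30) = (j + 1)/(j + 6)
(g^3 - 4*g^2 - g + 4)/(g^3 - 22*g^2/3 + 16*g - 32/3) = 3*(g^2 - 1)/(3*g^2 - 10*g + 8)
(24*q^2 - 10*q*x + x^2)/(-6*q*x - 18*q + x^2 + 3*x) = (-4*q + x)/(x + 3)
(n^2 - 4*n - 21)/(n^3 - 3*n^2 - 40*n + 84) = (n + 3)/(n^2 + 4*n - 12)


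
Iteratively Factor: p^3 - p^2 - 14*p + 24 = (p - 3)*(p^2 + 2*p - 8) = (p - 3)*(p + 4)*(p - 2)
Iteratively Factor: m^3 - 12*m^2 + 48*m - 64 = (m - 4)*(m^2 - 8*m + 16) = (m - 4)^2*(m - 4)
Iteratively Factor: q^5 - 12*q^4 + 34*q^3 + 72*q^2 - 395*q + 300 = (q - 5)*(q^4 - 7*q^3 - q^2 + 67*q - 60) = (q - 5)*(q - 4)*(q^3 - 3*q^2 - 13*q + 15) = (q - 5)^2*(q - 4)*(q^2 + 2*q - 3) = (q - 5)^2*(q - 4)*(q - 1)*(q + 3)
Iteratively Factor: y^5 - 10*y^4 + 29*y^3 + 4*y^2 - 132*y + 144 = (y + 2)*(y^4 - 12*y^3 + 53*y^2 - 102*y + 72) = (y - 2)*(y + 2)*(y^3 - 10*y^2 + 33*y - 36) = (y - 3)*(y - 2)*(y + 2)*(y^2 - 7*y + 12) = (y - 3)^2*(y - 2)*(y + 2)*(y - 4)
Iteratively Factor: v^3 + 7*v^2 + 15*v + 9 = (v + 1)*(v^2 + 6*v + 9) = (v + 1)*(v + 3)*(v + 3)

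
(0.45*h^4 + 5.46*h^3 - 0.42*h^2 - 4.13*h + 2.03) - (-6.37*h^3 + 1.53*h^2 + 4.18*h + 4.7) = 0.45*h^4 + 11.83*h^3 - 1.95*h^2 - 8.31*h - 2.67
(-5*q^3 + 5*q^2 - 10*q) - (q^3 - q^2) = -6*q^3 + 6*q^2 - 10*q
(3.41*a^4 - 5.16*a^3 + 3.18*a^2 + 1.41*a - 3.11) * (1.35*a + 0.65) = 4.6035*a^5 - 4.7495*a^4 + 0.939*a^3 + 3.9705*a^2 - 3.282*a - 2.0215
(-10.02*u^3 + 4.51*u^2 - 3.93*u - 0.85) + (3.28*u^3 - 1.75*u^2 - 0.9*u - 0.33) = -6.74*u^3 + 2.76*u^2 - 4.83*u - 1.18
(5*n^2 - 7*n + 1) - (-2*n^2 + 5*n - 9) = 7*n^2 - 12*n + 10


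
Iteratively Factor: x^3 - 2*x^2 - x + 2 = (x - 1)*(x^2 - x - 2) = (x - 1)*(x + 1)*(x - 2)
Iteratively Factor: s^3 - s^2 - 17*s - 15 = (s - 5)*(s^2 + 4*s + 3) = (s - 5)*(s + 1)*(s + 3)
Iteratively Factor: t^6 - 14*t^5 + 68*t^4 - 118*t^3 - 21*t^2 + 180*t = (t - 5)*(t^5 - 9*t^4 + 23*t^3 - 3*t^2 - 36*t) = t*(t - 5)*(t^4 - 9*t^3 + 23*t^2 - 3*t - 36) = t*(t - 5)*(t - 3)*(t^3 - 6*t^2 + 5*t + 12) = t*(t - 5)*(t - 3)^2*(t^2 - 3*t - 4) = t*(t - 5)*(t - 4)*(t - 3)^2*(t + 1)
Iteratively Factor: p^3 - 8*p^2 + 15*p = (p - 5)*(p^2 - 3*p) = (p - 5)*(p - 3)*(p)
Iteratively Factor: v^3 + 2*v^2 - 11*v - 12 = (v + 1)*(v^2 + v - 12) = (v - 3)*(v + 1)*(v + 4)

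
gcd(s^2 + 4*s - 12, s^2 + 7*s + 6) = s + 6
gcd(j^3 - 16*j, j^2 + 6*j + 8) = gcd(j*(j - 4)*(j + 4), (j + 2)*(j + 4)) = j + 4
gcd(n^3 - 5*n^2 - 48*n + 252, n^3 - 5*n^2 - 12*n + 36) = n - 6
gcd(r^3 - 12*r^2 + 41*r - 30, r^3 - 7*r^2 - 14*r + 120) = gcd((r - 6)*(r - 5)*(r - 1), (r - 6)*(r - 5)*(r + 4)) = r^2 - 11*r + 30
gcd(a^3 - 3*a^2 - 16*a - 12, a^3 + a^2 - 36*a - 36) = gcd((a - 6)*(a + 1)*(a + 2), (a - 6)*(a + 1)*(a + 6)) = a^2 - 5*a - 6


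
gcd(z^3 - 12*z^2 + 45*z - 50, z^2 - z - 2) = z - 2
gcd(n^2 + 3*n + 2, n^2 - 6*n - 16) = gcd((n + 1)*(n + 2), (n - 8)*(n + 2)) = n + 2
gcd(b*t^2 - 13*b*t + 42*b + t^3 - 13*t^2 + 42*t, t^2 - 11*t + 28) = t - 7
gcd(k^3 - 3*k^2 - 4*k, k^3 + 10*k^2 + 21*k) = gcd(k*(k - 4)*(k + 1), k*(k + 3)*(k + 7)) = k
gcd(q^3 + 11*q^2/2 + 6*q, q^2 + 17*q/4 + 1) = q + 4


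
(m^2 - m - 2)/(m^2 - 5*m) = (m^2 - m - 2)/(m*(m - 5))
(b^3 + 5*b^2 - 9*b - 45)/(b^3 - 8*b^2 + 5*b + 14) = (b^3 + 5*b^2 - 9*b - 45)/(b^3 - 8*b^2 + 5*b + 14)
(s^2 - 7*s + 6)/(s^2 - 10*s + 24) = (s - 1)/(s - 4)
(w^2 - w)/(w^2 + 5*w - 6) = w/(w + 6)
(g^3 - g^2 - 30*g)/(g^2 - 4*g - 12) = g*(g + 5)/(g + 2)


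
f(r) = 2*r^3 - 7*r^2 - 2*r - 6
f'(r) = 6*r^2 - 14*r - 2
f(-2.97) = -114.20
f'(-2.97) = 92.51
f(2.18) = -22.91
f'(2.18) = -4.01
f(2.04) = -22.23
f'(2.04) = -5.59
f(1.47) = -17.71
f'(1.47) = -9.61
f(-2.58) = -81.78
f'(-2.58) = 74.06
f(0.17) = -6.53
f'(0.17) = -4.21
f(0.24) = -6.86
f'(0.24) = -5.01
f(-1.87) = -39.82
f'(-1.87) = 45.16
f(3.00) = -21.00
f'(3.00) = 10.00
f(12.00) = 2418.00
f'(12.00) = 694.00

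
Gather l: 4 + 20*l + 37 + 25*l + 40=45*l + 81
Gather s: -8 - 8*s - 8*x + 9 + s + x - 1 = -7*s - 7*x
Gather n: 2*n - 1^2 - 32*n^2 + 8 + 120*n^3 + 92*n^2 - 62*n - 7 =120*n^3 + 60*n^2 - 60*n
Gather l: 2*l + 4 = 2*l + 4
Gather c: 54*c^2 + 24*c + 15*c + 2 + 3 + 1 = 54*c^2 + 39*c + 6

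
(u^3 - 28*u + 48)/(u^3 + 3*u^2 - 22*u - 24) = (u - 2)/(u + 1)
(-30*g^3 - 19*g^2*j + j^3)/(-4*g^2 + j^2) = (15*g^2 + 2*g*j - j^2)/(2*g - j)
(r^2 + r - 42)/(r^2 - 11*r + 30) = (r + 7)/(r - 5)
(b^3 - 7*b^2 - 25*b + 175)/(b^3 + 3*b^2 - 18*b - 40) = (b^2 - 12*b + 35)/(b^2 - 2*b - 8)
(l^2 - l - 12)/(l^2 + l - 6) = (l - 4)/(l - 2)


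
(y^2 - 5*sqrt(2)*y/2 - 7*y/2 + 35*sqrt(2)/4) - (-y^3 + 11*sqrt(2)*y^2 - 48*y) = y^3 - 11*sqrt(2)*y^2 + y^2 - 5*sqrt(2)*y/2 + 89*y/2 + 35*sqrt(2)/4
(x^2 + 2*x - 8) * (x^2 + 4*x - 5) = x^4 + 6*x^3 - 5*x^2 - 42*x + 40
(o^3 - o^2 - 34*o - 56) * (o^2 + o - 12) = o^5 - 47*o^3 - 78*o^2 + 352*o + 672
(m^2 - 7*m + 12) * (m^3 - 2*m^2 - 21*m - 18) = m^5 - 9*m^4 + 5*m^3 + 105*m^2 - 126*m - 216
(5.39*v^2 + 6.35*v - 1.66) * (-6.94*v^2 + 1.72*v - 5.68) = -37.4066*v^4 - 34.7982*v^3 - 8.1728*v^2 - 38.9232*v + 9.4288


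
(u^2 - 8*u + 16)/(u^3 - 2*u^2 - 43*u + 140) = (u - 4)/(u^2 + 2*u - 35)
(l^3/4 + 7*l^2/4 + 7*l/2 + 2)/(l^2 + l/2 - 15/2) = (l^3 + 7*l^2 + 14*l + 8)/(2*(2*l^2 + l - 15))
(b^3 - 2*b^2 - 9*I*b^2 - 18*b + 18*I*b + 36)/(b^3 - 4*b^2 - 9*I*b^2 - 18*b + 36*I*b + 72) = (b - 2)/(b - 4)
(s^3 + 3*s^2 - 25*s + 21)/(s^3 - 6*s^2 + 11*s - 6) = (s + 7)/(s - 2)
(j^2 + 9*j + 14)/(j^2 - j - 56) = (j + 2)/(j - 8)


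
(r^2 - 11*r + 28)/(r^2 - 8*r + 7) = (r - 4)/(r - 1)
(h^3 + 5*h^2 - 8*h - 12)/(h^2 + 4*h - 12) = h + 1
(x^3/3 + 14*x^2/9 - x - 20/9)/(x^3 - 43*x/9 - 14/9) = (-3*x^3 - 14*x^2 + 9*x + 20)/(-9*x^3 + 43*x + 14)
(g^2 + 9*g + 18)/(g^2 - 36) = (g + 3)/(g - 6)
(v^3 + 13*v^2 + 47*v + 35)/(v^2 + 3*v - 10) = (v^2 + 8*v + 7)/(v - 2)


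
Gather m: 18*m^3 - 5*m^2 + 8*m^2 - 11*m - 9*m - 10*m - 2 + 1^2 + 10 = 18*m^3 + 3*m^2 - 30*m + 9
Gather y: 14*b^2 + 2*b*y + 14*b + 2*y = 14*b^2 + 14*b + y*(2*b + 2)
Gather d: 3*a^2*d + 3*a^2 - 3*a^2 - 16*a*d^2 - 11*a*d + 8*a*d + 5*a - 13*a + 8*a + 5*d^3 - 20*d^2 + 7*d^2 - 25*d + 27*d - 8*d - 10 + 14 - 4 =5*d^3 + d^2*(-16*a - 13) + d*(3*a^2 - 3*a - 6)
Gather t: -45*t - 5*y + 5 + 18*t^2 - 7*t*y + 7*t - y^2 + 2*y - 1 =18*t^2 + t*(-7*y - 38) - y^2 - 3*y + 4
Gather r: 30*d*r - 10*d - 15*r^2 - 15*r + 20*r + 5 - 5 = -10*d - 15*r^2 + r*(30*d + 5)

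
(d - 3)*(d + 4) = d^2 + d - 12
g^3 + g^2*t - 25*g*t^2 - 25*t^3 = (g - 5*t)*(g + t)*(g + 5*t)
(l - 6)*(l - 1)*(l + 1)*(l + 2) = l^4 - 4*l^3 - 13*l^2 + 4*l + 12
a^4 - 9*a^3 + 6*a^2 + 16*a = a*(a - 8)*(a - 2)*(a + 1)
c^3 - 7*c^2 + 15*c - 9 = (c - 3)^2*(c - 1)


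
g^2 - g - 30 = (g - 6)*(g + 5)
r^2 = r^2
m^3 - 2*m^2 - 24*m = m*(m - 6)*(m + 4)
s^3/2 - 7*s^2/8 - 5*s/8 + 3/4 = (s/2 + 1/2)*(s - 2)*(s - 3/4)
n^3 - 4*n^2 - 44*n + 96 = (n - 8)*(n - 2)*(n + 6)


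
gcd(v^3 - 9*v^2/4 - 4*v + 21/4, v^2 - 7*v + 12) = v - 3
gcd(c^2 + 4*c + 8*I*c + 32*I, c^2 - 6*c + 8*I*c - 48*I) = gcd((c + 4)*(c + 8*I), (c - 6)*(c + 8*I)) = c + 8*I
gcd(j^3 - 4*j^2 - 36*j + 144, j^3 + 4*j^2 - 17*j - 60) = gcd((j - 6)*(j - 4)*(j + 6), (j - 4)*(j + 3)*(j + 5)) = j - 4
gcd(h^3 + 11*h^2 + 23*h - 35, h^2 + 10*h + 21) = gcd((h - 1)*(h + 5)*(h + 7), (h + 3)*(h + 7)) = h + 7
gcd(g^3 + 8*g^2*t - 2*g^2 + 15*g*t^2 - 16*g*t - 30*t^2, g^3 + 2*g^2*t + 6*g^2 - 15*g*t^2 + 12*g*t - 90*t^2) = g + 5*t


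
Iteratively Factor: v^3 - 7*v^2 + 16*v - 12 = (v - 2)*(v^2 - 5*v + 6) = (v - 3)*(v - 2)*(v - 2)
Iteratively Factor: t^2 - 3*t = (t - 3)*(t)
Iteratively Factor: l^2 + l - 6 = (l + 3)*(l - 2)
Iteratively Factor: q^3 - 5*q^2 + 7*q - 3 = (q - 1)*(q^2 - 4*q + 3) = (q - 3)*(q - 1)*(q - 1)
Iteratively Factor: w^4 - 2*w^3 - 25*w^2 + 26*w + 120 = (w - 5)*(w^3 + 3*w^2 - 10*w - 24) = (w - 5)*(w + 4)*(w^2 - w - 6) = (w - 5)*(w + 2)*(w + 4)*(w - 3)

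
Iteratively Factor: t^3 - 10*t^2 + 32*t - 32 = (t - 4)*(t^2 - 6*t + 8) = (t - 4)^2*(t - 2)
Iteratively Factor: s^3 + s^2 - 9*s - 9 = (s + 1)*(s^2 - 9) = (s + 1)*(s + 3)*(s - 3)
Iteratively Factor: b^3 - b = (b - 1)*(b^2 + b) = b*(b - 1)*(b + 1)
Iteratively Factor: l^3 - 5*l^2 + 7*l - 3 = (l - 1)*(l^2 - 4*l + 3) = (l - 1)^2*(l - 3)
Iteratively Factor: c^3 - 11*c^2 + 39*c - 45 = (c - 3)*(c^2 - 8*c + 15) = (c - 5)*(c - 3)*(c - 3)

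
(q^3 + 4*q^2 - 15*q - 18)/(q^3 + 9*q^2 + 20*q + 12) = (q - 3)/(q + 2)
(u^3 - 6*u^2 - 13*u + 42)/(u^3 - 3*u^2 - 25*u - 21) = (u - 2)/(u + 1)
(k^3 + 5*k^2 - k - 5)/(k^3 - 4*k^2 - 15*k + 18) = (k^2 + 6*k + 5)/(k^2 - 3*k - 18)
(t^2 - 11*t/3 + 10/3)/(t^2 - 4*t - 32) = (-3*t^2 + 11*t - 10)/(3*(-t^2 + 4*t + 32))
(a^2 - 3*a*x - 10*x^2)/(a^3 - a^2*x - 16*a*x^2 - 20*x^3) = 1/(a + 2*x)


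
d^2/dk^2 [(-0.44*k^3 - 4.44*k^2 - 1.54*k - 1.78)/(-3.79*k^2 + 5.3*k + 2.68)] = (-7.105427357601e-15*k^5 + 5.6843418860808e-14*k^4 + 256.271524*k^3 + 461.494956*k^2 - 101.715096*k + 156.191424)/(54.439939*k^6 - 228.38919*k^5 + 203.895936*k^4 + 174.12196*k^3 - 144.179712*k^2 - 114.20016*k - 19.248832)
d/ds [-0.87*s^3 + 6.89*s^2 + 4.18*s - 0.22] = -2.61*s^2 + 13.78*s + 4.18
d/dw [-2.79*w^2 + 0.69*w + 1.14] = 0.69 - 5.58*w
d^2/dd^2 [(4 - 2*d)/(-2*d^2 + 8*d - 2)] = 2*(3*(2 - d)*(d^2 - 4*d + 1) + 4*(d - 2)^3)/(d^2 - 4*d + 1)^3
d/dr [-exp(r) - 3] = -exp(r)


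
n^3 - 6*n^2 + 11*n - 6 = (n - 3)*(n - 2)*(n - 1)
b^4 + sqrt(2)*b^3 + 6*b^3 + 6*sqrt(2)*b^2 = b^2*(b + 6)*(b + sqrt(2))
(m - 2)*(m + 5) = m^2 + 3*m - 10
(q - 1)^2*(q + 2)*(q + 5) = q^4 + 5*q^3 - 3*q^2 - 13*q + 10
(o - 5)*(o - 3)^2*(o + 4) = o^4 - 7*o^3 - 5*o^2 + 111*o - 180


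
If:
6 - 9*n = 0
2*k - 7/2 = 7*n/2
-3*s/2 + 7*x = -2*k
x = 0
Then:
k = 35/12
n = 2/3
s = 35/9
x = 0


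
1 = 1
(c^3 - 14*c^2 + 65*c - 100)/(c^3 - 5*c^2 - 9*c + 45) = (c^2 - 9*c + 20)/(c^2 - 9)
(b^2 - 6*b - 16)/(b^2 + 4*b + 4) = (b - 8)/(b + 2)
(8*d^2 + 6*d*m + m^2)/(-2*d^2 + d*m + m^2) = (-4*d - m)/(d - m)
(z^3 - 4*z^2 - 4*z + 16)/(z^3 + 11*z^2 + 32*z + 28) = (z^2 - 6*z + 8)/(z^2 + 9*z + 14)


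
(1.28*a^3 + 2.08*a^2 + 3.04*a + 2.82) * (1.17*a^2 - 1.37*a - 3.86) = 1.4976*a^5 + 0.679999999999999*a^4 - 4.2336*a^3 - 8.8942*a^2 - 15.5978*a - 10.8852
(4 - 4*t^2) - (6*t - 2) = -4*t^2 - 6*t + 6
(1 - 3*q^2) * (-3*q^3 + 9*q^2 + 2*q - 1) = 9*q^5 - 27*q^4 - 9*q^3 + 12*q^2 + 2*q - 1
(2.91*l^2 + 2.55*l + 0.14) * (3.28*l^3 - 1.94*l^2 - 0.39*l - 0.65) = 9.5448*l^5 + 2.7186*l^4 - 5.6227*l^3 - 3.1576*l^2 - 1.7121*l - 0.091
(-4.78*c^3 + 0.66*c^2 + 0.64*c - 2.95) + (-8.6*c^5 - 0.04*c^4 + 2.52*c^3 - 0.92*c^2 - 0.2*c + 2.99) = -8.6*c^5 - 0.04*c^4 - 2.26*c^3 - 0.26*c^2 + 0.44*c + 0.04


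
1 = 1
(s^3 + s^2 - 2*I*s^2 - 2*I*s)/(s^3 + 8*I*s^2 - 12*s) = (s^2 + s - 2*I*s - 2*I)/(s^2 + 8*I*s - 12)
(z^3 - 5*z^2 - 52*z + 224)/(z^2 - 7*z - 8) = (z^2 + 3*z - 28)/(z + 1)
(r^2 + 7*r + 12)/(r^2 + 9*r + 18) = (r + 4)/(r + 6)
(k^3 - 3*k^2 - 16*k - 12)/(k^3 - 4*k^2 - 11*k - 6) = (k + 2)/(k + 1)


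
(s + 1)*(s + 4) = s^2 + 5*s + 4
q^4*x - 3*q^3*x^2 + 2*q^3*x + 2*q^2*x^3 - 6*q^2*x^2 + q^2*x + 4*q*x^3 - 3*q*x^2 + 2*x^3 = (q + 1)*(q - 2*x)*(q - x)*(q*x + x)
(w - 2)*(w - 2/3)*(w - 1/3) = w^3 - 3*w^2 + 20*w/9 - 4/9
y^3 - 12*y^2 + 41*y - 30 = (y - 6)*(y - 5)*(y - 1)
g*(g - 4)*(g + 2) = g^3 - 2*g^2 - 8*g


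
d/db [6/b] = -6/b^2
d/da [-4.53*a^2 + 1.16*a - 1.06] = 1.16 - 9.06*a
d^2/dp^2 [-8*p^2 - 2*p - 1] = -16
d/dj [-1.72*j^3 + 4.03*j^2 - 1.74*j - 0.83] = -5.16*j^2 + 8.06*j - 1.74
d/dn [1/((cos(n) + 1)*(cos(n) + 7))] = 2*(cos(n) + 4)*sin(n)/((cos(n) + 1)^2*(cos(n) + 7)^2)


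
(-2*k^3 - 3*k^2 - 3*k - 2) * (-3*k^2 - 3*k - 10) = 6*k^5 + 15*k^4 + 38*k^3 + 45*k^2 + 36*k + 20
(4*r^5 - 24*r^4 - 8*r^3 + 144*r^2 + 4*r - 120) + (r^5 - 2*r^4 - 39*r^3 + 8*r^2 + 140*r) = 5*r^5 - 26*r^4 - 47*r^3 + 152*r^2 + 144*r - 120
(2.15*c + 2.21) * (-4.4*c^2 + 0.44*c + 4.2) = -9.46*c^3 - 8.778*c^2 + 10.0024*c + 9.282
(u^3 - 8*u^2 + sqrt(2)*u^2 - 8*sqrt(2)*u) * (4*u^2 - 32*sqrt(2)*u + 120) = 4*u^5 - 28*sqrt(2)*u^4 - 32*u^4 + 56*u^3 + 224*sqrt(2)*u^3 - 448*u^2 + 120*sqrt(2)*u^2 - 960*sqrt(2)*u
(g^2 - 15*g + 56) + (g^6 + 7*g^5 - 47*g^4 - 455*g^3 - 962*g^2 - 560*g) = g^6 + 7*g^5 - 47*g^4 - 455*g^3 - 961*g^2 - 575*g + 56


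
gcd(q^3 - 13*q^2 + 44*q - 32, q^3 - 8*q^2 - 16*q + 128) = q^2 - 12*q + 32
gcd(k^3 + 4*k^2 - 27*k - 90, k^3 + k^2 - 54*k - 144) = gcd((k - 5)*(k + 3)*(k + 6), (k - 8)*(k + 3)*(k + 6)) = k^2 + 9*k + 18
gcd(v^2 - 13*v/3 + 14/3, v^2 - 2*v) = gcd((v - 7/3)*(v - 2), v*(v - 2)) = v - 2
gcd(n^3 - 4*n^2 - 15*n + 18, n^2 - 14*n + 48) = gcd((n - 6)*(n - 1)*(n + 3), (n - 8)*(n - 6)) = n - 6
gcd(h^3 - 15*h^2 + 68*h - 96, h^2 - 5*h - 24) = h - 8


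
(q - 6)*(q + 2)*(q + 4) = q^3 - 28*q - 48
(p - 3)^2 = p^2 - 6*p + 9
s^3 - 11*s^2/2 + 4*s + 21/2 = (s - 7/2)*(s - 3)*(s + 1)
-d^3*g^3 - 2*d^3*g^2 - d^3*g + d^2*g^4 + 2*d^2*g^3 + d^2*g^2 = g*(-d + g)*(d*g + d)^2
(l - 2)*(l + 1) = l^2 - l - 2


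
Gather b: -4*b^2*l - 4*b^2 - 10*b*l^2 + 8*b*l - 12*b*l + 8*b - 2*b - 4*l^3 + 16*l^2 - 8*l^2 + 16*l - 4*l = b^2*(-4*l - 4) + b*(-10*l^2 - 4*l + 6) - 4*l^3 + 8*l^2 + 12*l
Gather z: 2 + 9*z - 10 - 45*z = -36*z - 8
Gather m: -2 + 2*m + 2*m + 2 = 4*m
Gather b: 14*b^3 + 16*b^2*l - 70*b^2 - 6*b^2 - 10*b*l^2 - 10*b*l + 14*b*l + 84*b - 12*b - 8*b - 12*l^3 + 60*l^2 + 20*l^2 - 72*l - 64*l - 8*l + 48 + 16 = 14*b^3 + b^2*(16*l - 76) + b*(-10*l^2 + 4*l + 64) - 12*l^3 + 80*l^2 - 144*l + 64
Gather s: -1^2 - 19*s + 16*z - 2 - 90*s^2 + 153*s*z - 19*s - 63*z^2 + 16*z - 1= -90*s^2 + s*(153*z - 38) - 63*z^2 + 32*z - 4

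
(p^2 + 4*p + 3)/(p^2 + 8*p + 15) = (p + 1)/(p + 5)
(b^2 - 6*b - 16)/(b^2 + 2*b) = (b - 8)/b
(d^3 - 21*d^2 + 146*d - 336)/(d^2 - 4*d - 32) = (d^2 - 13*d + 42)/(d + 4)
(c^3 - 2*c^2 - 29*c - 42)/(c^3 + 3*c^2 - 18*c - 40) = (c^2 - 4*c - 21)/(c^2 + c - 20)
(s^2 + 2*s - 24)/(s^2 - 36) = (s - 4)/(s - 6)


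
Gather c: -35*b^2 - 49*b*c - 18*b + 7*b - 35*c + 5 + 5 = -35*b^2 - 11*b + c*(-49*b - 35) + 10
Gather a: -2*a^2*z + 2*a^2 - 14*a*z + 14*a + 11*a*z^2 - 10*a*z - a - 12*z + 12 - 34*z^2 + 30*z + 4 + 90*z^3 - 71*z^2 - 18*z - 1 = a^2*(2 - 2*z) + a*(11*z^2 - 24*z + 13) + 90*z^3 - 105*z^2 + 15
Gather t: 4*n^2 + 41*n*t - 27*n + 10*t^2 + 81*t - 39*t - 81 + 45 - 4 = 4*n^2 - 27*n + 10*t^2 + t*(41*n + 42) - 40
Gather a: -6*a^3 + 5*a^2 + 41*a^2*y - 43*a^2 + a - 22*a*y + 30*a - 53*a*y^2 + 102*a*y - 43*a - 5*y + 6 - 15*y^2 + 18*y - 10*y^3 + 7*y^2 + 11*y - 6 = -6*a^3 + a^2*(41*y - 38) + a*(-53*y^2 + 80*y - 12) - 10*y^3 - 8*y^2 + 24*y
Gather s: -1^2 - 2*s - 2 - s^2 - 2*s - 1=-s^2 - 4*s - 4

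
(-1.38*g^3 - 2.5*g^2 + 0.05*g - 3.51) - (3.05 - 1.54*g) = -1.38*g^3 - 2.5*g^2 + 1.59*g - 6.56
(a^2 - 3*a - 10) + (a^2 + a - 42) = 2*a^2 - 2*a - 52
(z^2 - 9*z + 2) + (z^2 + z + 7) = 2*z^2 - 8*z + 9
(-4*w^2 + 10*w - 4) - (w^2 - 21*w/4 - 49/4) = -5*w^2 + 61*w/4 + 33/4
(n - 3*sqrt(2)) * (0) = 0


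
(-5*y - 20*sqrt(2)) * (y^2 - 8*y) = -5*y^3 - 20*sqrt(2)*y^2 + 40*y^2 + 160*sqrt(2)*y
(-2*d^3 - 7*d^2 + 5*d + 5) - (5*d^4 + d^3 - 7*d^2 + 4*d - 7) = -5*d^4 - 3*d^3 + d + 12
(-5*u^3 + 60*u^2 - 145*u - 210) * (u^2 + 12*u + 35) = -5*u^5 + 400*u^3 + 150*u^2 - 7595*u - 7350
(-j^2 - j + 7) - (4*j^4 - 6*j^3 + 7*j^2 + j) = -4*j^4 + 6*j^3 - 8*j^2 - 2*j + 7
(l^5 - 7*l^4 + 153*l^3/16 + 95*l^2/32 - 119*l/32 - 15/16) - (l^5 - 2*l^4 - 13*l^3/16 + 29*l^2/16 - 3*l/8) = -5*l^4 + 83*l^3/8 + 37*l^2/32 - 107*l/32 - 15/16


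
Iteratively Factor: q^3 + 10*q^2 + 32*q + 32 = (q + 2)*(q^2 + 8*q + 16) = (q + 2)*(q + 4)*(q + 4)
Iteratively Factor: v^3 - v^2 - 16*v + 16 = (v - 1)*(v^2 - 16) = (v - 1)*(v + 4)*(v - 4)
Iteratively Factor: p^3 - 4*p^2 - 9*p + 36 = (p - 3)*(p^2 - p - 12) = (p - 3)*(p + 3)*(p - 4)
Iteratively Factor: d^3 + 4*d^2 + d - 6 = (d + 2)*(d^2 + 2*d - 3) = (d - 1)*(d + 2)*(d + 3)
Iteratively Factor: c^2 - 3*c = (c)*(c - 3)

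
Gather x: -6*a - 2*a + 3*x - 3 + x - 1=-8*a + 4*x - 4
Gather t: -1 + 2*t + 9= 2*t + 8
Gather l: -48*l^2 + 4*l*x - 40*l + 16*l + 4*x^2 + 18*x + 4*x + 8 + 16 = -48*l^2 + l*(4*x - 24) + 4*x^2 + 22*x + 24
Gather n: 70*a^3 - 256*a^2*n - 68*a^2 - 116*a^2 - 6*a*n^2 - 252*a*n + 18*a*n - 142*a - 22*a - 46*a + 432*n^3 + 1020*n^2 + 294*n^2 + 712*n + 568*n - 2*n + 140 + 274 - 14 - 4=70*a^3 - 184*a^2 - 210*a + 432*n^3 + n^2*(1314 - 6*a) + n*(-256*a^2 - 234*a + 1278) + 396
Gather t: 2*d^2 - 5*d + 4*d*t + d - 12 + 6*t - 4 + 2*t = 2*d^2 - 4*d + t*(4*d + 8) - 16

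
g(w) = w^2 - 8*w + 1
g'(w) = 2*w - 8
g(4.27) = -14.93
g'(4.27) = 0.54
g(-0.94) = 9.40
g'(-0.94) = -9.88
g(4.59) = -14.65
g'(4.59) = 1.18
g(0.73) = -4.31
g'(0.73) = -6.54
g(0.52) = -2.89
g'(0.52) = -6.96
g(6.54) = -8.55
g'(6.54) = 5.08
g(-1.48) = 15.03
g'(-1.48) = -10.96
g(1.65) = -9.48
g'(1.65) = -4.70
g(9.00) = 10.00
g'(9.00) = 10.00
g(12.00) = 49.00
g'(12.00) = 16.00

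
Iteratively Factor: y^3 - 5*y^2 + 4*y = (y - 1)*(y^2 - 4*y) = (y - 4)*(y - 1)*(y)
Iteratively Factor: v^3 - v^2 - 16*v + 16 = (v + 4)*(v^2 - 5*v + 4) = (v - 4)*(v + 4)*(v - 1)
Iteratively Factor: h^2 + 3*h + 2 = (h + 2)*(h + 1)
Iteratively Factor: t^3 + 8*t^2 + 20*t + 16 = (t + 2)*(t^2 + 6*t + 8) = (t + 2)*(t + 4)*(t + 2)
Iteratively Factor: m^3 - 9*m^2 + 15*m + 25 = (m - 5)*(m^2 - 4*m - 5) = (m - 5)^2*(m + 1)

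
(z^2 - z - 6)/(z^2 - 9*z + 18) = (z + 2)/(z - 6)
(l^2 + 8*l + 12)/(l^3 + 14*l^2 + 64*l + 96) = (l + 2)/(l^2 + 8*l + 16)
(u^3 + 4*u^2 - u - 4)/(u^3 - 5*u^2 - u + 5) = (u + 4)/(u - 5)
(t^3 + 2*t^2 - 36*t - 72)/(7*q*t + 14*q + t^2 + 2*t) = (t^2 - 36)/(7*q + t)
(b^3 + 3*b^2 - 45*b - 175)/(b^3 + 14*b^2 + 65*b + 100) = (b - 7)/(b + 4)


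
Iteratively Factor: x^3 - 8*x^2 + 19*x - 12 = (x - 3)*(x^2 - 5*x + 4) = (x - 3)*(x - 1)*(x - 4)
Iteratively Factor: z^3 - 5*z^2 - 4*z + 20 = (z + 2)*(z^2 - 7*z + 10) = (z - 5)*(z + 2)*(z - 2)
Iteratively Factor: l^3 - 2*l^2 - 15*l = (l + 3)*(l^2 - 5*l) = (l - 5)*(l + 3)*(l)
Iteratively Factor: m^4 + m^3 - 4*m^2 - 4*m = (m + 2)*(m^3 - m^2 - 2*m) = m*(m + 2)*(m^2 - m - 2) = m*(m - 2)*(m + 2)*(m + 1)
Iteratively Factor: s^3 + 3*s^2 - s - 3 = (s + 1)*(s^2 + 2*s - 3) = (s - 1)*(s + 1)*(s + 3)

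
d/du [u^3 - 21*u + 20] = 3*u^2 - 21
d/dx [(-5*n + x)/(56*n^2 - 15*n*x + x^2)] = (56*n^2 - 15*n*x + x^2 - (5*n - x)*(15*n - 2*x))/(56*n^2 - 15*n*x + x^2)^2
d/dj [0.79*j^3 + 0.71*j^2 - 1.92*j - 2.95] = 2.37*j^2 + 1.42*j - 1.92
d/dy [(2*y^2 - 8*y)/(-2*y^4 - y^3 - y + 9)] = 2*(y*(y - 4)*(8*y^3 + 3*y^2 + 1) + 2*(2 - y)*(2*y^4 + y^3 + y - 9))/(2*y^4 + y^3 + y - 9)^2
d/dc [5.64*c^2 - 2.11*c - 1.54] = 11.28*c - 2.11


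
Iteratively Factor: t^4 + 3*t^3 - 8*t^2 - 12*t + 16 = (t + 4)*(t^3 - t^2 - 4*t + 4) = (t - 2)*(t + 4)*(t^2 + t - 2) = (t - 2)*(t + 2)*(t + 4)*(t - 1)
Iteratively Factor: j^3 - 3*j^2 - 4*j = (j + 1)*(j^2 - 4*j) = (j - 4)*(j + 1)*(j)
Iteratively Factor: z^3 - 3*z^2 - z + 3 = (z - 3)*(z^2 - 1) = (z - 3)*(z + 1)*(z - 1)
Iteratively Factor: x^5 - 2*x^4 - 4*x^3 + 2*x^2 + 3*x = (x + 1)*(x^4 - 3*x^3 - x^2 + 3*x) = x*(x + 1)*(x^3 - 3*x^2 - x + 3) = x*(x - 1)*(x + 1)*(x^2 - 2*x - 3) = x*(x - 1)*(x + 1)^2*(x - 3)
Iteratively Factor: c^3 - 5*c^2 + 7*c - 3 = (c - 1)*(c^2 - 4*c + 3) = (c - 1)^2*(c - 3)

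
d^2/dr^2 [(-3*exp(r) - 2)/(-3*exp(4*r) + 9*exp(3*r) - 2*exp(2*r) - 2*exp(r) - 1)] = (243*exp(8*r) - 603*exp(7*r) - 234*exp(6*r) + 1278*exp(5*r) - 378*exp(4*r) + 203*exp(3*r) + 150*exp(2*r) - 14*exp(r) - 1)*exp(r)/(27*exp(12*r) - 243*exp(11*r) + 783*exp(10*r) - 999*exp(9*r) + 225*exp(8*r) + 288*exp(7*r) + 107*exp(6*r) - 156*exp(5*r) - 63*exp(4*r) + 5*exp(3*r) + 18*exp(2*r) + 6*exp(r) + 1)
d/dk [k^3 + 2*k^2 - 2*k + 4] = 3*k^2 + 4*k - 2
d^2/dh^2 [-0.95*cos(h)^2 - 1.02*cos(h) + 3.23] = 1.02*cos(h) + 1.9*cos(2*h)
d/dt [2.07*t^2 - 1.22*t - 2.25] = 4.14*t - 1.22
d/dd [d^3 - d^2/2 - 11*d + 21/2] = 3*d^2 - d - 11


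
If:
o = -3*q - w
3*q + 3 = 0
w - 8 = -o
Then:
No Solution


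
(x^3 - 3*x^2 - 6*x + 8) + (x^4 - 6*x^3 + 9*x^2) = x^4 - 5*x^3 + 6*x^2 - 6*x + 8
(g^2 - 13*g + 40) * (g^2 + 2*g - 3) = g^4 - 11*g^3 + 11*g^2 + 119*g - 120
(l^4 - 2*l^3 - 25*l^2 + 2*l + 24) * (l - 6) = l^5 - 8*l^4 - 13*l^3 + 152*l^2 + 12*l - 144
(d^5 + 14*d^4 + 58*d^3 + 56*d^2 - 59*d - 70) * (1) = d^5 + 14*d^4 + 58*d^3 + 56*d^2 - 59*d - 70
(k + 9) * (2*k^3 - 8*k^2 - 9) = 2*k^4 + 10*k^3 - 72*k^2 - 9*k - 81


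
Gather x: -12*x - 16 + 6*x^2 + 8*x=6*x^2 - 4*x - 16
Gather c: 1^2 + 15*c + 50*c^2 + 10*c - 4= 50*c^2 + 25*c - 3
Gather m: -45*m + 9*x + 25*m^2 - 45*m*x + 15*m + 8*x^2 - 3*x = 25*m^2 + m*(-45*x - 30) + 8*x^2 + 6*x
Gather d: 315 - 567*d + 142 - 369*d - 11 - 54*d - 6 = 440 - 990*d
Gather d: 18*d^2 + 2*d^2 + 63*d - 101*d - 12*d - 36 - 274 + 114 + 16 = 20*d^2 - 50*d - 180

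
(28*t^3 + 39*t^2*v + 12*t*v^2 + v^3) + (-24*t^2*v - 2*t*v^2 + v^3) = 28*t^3 + 15*t^2*v + 10*t*v^2 + 2*v^3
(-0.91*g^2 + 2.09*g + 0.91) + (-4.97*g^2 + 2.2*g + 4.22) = -5.88*g^2 + 4.29*g + 5.13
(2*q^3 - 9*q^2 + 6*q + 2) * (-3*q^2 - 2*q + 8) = -6*q^5 + 23*q^4 + 16*q^3 - 90*q^2 + 44*q + 16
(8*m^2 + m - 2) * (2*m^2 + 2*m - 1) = 16*m^4 + 18*m^3 - 10*m^2 - 5*m + 2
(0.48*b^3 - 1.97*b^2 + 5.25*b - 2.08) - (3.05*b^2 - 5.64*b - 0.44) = 0.48*b^3 - 5.02*b^2 + 10.89*b - 1.64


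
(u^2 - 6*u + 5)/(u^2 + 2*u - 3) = (u - 5)/(u + 3)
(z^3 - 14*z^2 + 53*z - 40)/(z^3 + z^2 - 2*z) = (z^2 - 13*z + 40)/(z*(z + 2))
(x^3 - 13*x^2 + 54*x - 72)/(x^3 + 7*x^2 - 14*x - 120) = (x^2 - 9*x + 18)/(x^2 + 11*x + 30)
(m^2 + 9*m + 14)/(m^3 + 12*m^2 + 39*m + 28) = (m + 2)/(m^2 + 5*m + 4)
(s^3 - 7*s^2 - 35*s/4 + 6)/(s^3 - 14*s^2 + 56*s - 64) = (s^2 + s - 3/4)/(s^2 - 6*s + 8)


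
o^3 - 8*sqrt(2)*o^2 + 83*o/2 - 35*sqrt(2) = (o - 7*sqrt(2)/2)*(o - 5*sqrt(2)/2)*(o - 2*sqrt(2))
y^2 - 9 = (y - 3)*(y + 3)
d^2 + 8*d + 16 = (d + 4)^2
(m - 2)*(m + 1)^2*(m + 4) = m^4 + 4*m^3 - 3*m^2 - 14*m - 8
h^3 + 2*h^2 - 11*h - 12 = (h - 3)*(h + 1)*(h + 4)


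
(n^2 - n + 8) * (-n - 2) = -n^3 - n^2 - 6*n - 16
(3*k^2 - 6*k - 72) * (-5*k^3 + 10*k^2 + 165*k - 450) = -15*k^5 + 60*k^4 + 795*k^3 - 3060*k^2 - 9180*k + 32400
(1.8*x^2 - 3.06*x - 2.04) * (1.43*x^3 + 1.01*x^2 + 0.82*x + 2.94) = 2.574*x^5 - 2.5578*x^4 - 4.5318*x^3 + 0.7224*x^2 - 10.6692*x - 5.9976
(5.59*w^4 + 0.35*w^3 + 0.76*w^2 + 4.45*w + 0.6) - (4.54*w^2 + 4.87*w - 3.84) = 5.59*w^4 + 0.35*w^3 - 3.78*w^2 - 0.42*w + 4.44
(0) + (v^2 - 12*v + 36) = v^2 - 12*v + 36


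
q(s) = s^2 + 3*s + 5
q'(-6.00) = -9.00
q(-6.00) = 23.00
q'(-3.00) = -3.00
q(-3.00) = 5.00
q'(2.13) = 7.26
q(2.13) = 15.93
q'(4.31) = 11.62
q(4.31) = 36.51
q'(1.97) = 6.94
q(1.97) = 14.79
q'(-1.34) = 0.32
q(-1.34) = 2.78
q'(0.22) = 3.44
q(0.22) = 5.71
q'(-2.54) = -2.08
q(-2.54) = 3.83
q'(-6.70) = -10.40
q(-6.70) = 29.79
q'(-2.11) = -1.22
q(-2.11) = 3.12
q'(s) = 2*s + 3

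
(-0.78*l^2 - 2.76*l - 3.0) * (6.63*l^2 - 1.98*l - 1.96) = -5.1714*l^4 - 16.7544*l^3 - 12.8964*l^2 + 11.3496*l + 5.88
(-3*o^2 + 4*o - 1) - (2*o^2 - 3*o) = -5*o^2 + 7*o - 1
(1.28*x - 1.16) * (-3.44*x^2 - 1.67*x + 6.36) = -4.4032*x^3 + 1.8528*x^2 + 10.078*x - 7.3776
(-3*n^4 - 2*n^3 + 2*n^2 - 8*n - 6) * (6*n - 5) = -18*n^5 + 3*n^4 + 22*n^3 - 58*n^2 + 4*n + 30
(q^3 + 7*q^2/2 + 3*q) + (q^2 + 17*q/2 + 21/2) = q^3 + 9*q^2/2 + 23*q/2 + 21/2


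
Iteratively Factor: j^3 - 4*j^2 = (j)*(j^2 - 4*j) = j*(j - 4)*(j)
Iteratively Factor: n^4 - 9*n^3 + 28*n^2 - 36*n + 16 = (n - 4)*(n^3 - 5*n^2 + 8*n - 4) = (n - 4)*(n - 2)*(n^2 - 3*n + 2) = (n - 4)*(n - 2)*(n - 1)*(n - 2)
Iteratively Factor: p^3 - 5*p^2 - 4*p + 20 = (p - 5)*(p^2 - 4) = (p - 5)*(p - 2)*(p + 2)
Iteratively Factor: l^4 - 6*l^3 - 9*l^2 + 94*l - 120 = (l - 3)*(l^3 - 3*l^2 - 18*l + 40) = (l - 3)*(l + 4)*(l^2 - 7*l + 10) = (l - 5)*(l - 3)*(l + 4)*(l - 2)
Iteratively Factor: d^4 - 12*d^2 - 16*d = (d - 4)*(d^3 + 4*d^2 + 4*d) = (d - 4)*(d + 2)*(d^2 + 2*d) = d*(d - 4)*(d + 2)*(d + 2)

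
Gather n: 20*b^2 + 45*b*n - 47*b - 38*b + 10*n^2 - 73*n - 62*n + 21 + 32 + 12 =20*b^2 - 85*b + 10*n^2 + n*(45*b - 135) + 65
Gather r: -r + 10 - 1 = 9 - r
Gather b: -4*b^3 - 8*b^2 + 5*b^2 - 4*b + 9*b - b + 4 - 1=-4*b^3 - 3*b^2 + 4*b + 3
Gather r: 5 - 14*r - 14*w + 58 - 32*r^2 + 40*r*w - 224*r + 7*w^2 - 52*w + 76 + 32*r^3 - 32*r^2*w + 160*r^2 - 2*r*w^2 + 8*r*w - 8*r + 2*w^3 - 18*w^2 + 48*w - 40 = 32*r^3 + r^2*(128 - 32*w) + r*(-2*w^2 + 48*w - 246) + 2*w^3 - 11*w^2 - 18*w + 99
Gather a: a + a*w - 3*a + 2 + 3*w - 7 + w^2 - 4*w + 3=a*(w - 2) + w^2 - w - 2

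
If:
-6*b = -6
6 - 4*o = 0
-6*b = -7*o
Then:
No Solution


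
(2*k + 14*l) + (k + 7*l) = 3*k + 21*l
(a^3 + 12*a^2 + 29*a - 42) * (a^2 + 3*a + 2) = a^5 + 15*a^4 + 67*a^3 + 69*a^2 - 68*a - 84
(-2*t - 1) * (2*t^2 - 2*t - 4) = -4*t^3 + 2*t^2 + 10*t + 4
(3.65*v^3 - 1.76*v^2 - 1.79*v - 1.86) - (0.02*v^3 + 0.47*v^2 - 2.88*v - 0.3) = 3.63*v^3 - 2.23*v^2 + 1.09*v - 1.56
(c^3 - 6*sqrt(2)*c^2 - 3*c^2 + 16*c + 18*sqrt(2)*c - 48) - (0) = c^3 - 6*sqrt(2)*c^2 - 3*c^2 + 16*c + 18*sqrt(2)*c - 48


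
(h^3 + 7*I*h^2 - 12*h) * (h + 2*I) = h^4 + 9*I*h^3 - 26*h^2 - 24*I*h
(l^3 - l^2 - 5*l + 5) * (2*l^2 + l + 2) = 2*l^5 - l^4 - 9*l^3 + 3*l^2 - 5*l + 10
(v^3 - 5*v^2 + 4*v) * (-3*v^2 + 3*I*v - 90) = -3*v^5 + 15*v^4 + 3*I*v^4 - 102*v^3 - 15*I*v^3 + 450*v^2 + 12*I*v^2 - 360*v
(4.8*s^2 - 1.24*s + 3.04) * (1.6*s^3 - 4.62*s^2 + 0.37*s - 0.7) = 7.68*s^5 - 24.16*s^4 + 12.3688*s^3 - 17.8636*s^2 + 1.9928*s - 2.128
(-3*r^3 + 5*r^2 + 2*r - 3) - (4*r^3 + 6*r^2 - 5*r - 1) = -7*r^3 - r^2 + 7*r - 2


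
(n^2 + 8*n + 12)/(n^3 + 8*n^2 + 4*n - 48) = (n + 2)/(n^2 + 2*n - 8)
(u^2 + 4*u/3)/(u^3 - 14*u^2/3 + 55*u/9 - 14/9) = 3*u*(3*u + 4)/(9*u^3 - 42*u^2 + 55*u - 14)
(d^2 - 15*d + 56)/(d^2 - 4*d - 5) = (-d^2 + 15*d - 56)/(-d^2 + 4*d + 5)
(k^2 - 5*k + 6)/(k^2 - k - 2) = (k - 3)/(k + 1)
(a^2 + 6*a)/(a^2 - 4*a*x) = (a + 6)/(a - 4*x)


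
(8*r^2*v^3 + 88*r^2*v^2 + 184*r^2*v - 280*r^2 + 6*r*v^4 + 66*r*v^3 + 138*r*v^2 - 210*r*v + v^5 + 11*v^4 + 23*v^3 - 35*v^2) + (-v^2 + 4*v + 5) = 8*r^2*v^3 + 88*r^2*v^2 + 184*r^2*v - 280*r^2 + 6*r*v^4 + 66*r*v^3 + 138*r*v^2 - 210*r*v + v^5 + 11*v^4 + 23*v^3 - 36*v^2 + 4*v + 5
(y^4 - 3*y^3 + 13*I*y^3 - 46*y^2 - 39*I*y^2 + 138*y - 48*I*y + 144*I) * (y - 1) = y^5 - 4*y^4 + 13*I*y^4 - 43*y^3 - 52*I*y^3 + 184*y^2 - 9*I*y^2 - 138*y + 192*I*y - 144*I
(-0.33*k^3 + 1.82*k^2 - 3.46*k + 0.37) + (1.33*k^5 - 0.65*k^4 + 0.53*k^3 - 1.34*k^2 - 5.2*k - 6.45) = 1.33*k^5 - 0.65*k^4 + 0.2*k^3 + 0.48*k^2 - 8.66*k - 6.08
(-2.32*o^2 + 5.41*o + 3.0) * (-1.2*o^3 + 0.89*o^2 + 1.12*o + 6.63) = 2.784*o^5 - 8.5568*o^4 - 1.3835*o^3 - 6.6524*o^2 + 39.2283*o + 19.89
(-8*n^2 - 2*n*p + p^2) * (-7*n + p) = 56*n^3 + 6*n^2*p - 9*n*p^2 + p^3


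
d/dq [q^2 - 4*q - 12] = 2*q - 4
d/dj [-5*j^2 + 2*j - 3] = 2 - 10*j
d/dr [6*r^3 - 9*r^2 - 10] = 18*r*(r - 1)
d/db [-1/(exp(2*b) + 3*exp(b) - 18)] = (2*exp(b) + 3)*exp(b)/(exp(2*b) + 3*exp(b) - 18)^2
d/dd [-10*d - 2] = -10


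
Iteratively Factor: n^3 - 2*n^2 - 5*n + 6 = (n + 2)*(n^2 - 4*n + 3) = (n - 1)*(n + 2)*(n - 3)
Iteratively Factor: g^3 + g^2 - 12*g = (g + 4)*(g^2 - 3*g) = (g - 3)*(g + 4)*(g)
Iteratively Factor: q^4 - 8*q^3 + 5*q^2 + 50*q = (q)*(q^3 - 8*q^2 + 5*q + 50) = q*(q - 5)*(q^2 - 3*q - 10) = q*(q - 5)^2*(q + 2)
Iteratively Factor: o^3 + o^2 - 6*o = (o)*(o^2 + o - 6) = o*(o - 2)*(o + 3)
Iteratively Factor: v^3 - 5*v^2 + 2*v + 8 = (v - 4)*(v^2 - v - 2) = (v - 4)*(v - 2)*(v + 1)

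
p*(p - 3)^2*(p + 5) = p^4 - p^3 - 21*p^2 + 45*p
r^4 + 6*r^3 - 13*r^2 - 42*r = r*(r - 3)*(r + 2)*(r + 7)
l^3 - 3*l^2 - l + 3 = (l - 3)*(l - 1)*(l + 1)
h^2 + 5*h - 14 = (h - 2)*(h + 7)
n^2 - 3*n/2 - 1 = (n - 2)*(n + 1/2)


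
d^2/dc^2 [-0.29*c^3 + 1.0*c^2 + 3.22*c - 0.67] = 2.0 - 1.74*c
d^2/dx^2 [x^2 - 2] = 2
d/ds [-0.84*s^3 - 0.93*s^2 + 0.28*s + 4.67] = -2.52*s^2 - 1.86*s + 0.28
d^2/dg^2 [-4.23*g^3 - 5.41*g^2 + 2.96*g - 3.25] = -25.38*g - 10.82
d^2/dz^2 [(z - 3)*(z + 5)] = 2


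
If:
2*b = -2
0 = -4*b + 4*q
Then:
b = -1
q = -1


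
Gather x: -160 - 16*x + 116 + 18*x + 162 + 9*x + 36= 11*x + 154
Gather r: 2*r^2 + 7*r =2*r^2 + 7*r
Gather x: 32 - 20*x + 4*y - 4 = -20*x + 4*y + 28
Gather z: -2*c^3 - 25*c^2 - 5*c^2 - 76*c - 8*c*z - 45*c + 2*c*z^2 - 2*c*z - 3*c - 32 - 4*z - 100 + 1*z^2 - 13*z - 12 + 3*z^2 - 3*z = -2*c^3 - 30*c^2 - 124*c + z^2*(2*c + 4) + z*(-10*c - 20) - 144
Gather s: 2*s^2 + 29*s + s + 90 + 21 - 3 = 2*s^2 + 30*s + 108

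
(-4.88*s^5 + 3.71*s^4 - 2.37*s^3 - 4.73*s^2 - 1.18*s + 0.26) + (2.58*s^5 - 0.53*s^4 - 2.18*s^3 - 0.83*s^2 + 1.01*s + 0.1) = -2.3*s^5 + 3.18*s^4 - 4.55*s^3 - 5.56*s^2 - 0.17*s + 0.36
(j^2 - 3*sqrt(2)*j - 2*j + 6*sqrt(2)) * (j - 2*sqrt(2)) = j^3 - 5*sqrt(2)*j^2 - 2*j^2 + 12*j + 10*sqrt(2)*j - 24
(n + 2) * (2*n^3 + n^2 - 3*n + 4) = 2*n^4 + 5*n^3 - n^2 - 2*n + 8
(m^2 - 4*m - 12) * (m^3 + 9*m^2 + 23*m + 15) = m^5 + 5*m^4 - 25*m^3 - 185*m^2 - 336*m - 180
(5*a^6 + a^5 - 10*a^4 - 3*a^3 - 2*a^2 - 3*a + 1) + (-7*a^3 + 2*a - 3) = 5*a^6 + a^5 - 10*a^4 - 10*a^3 - 2*a^2 - a - 2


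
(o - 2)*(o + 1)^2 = o^3 - 3*o - 2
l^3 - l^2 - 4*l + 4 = (l - 2)*(l - 1)*(l + 2)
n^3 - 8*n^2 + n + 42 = (n - 7)*(n - 3)*(n + 2)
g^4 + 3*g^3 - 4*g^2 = g^2*(g - 1)*(g + 4)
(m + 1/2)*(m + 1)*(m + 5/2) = m^3 + 4*m^2 + 17*m/4 + 5/4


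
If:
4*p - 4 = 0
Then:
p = 1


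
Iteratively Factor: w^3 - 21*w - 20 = (w + 1)*(w^2 - w - 20) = (w + 1)*(w + 4)*(w - 5)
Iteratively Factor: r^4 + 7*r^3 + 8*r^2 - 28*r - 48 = (r + 2)*(r^3 + 5*r^2 - 2*r - 24) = (r - 2)*(r + 2)*(r^2 + 7*r + 12) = (r - 2)*(r + 2)*(r + 4)*(r + 3)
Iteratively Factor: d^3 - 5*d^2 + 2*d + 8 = (d - 4)*(d^2 - d - 2) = (d - 4)*(d + 1)*(d - 2)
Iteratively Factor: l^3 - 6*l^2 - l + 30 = (l - 5)*(l^2 - l - 6) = (l - 5)*(l - 3)*(l + 2)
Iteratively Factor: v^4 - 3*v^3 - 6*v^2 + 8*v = (v - 4)*(v^3 + v^2 - 2*v) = (v - 4)*(v + 2)*(v^2 - v) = (v - 4)*(v - 1)*(v + 2)*(v)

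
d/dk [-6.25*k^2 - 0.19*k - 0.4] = -12.5*k - 0.19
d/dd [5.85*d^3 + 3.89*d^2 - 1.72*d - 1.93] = 17.55*d^2 + 7.78*d - 1.72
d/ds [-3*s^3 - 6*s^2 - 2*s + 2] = -9*s^2 - 12*s - 2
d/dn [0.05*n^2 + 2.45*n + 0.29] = 0.1*n + 2.45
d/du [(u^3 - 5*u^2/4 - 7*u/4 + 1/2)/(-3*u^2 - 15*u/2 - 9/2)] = (-8*u^2 - 24*u + 31)/(6*(4*u^2 + 12*u + 9))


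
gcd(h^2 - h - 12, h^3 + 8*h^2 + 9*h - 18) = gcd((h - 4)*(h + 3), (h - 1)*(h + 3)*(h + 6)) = h + 3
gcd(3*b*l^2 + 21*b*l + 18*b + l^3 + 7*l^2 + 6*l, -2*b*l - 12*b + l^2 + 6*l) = l + 6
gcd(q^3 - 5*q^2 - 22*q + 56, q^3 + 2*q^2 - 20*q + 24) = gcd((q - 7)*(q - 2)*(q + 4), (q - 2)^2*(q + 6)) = q - 2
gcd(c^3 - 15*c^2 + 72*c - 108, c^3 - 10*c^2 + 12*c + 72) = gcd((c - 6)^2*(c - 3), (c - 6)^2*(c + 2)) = c^2 - 12*c + 36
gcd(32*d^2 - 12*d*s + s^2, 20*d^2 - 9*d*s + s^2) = -4*d + s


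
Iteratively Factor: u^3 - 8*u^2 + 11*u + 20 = (u - 4)*(u^2 - 4*u - 5) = (u - 5)*(u - 4)*(u + 1)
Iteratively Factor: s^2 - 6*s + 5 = (s - 1)*(s - 5)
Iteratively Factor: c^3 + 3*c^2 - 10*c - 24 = (c + 4)*(c^2 - c - 6) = (c - 3)*(c + 4)*(c + 2)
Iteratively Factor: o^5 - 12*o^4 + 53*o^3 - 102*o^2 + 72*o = (o - 4)*(o^4 - 8*o^3 + 21*o^2 - 18*o) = o*(o - 4)*(o^3 - 8*o^2 + 21*o - 18) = o*(o - 4)*(o - 3)*(o^2 - 5*o + 6) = o*(o - 4)*(o - 3)^2*(o - 2)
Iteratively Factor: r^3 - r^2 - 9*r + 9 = (r + 3)*(r^2 - 4*r + 3) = (r - 3)*(r + 3)*(r - 1)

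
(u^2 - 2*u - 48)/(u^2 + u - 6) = (u^2 - 2*u - 48)/(u^2 + u - 6)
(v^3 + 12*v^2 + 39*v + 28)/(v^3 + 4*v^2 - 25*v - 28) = (v + 4)/(v - 4)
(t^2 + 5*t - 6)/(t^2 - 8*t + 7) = (t + 6)/(t - 7)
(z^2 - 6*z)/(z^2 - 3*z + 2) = z*(z - 6)/(z^2 - 3*z + 2)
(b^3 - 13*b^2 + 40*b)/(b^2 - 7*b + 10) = b*(b - 8)/(b - 2)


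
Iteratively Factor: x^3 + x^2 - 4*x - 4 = (x + 1)*(x^2 - 4) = (x - 2)*(x + 1)*(x + 2)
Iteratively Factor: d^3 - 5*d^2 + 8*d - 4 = (d - 2)*(d^2 - 3*d + 2) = (d - 2)*(d - 1)*(d - 2)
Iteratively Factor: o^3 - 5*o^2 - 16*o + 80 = (o + 4)*(o^2 - 9*o + 20) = (o - 4)*(o + 4)*(o - 5)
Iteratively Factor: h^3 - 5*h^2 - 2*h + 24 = (h + 2)*(h^2 - 7*h + 12) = (h - 4)*(h + 2)*(h - 3)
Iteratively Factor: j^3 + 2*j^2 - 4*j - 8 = (j + 2)*(j^2 - 4) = (j + 2)^2*(j - 2)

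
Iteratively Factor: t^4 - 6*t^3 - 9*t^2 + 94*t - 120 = (t + 4)*(t^3 - 10*t^2 + 31*t - 30) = (t - 2)*(t + 4)*(t^2 - 8*t + 15) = (t - 3)*(t - 2)*(t + 4)*(t - 5)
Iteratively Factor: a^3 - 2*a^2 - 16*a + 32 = (a - 2)*(a^2 - 16) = (a - 2)*(a + 4)*(a - 4)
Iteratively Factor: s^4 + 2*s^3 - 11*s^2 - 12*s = (s + 4)*(s^3 - 2*s^2 - 3*s) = s*(s + 4)*(s^2 - 2*s - 3) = s*(s - 3)*(s + 4)*(s + 1)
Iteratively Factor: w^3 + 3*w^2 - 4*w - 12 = (w + 2)*(w^2 + w - 6) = (w + 2)*(w + 3)*(w - 2)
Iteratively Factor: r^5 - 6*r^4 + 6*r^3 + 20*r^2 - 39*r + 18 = (r - 1)*(r^4 - 5*r^3 + r^2 + 21*r - 18) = (r - 3)*(r - 1)*(r^3 - 2*r^2 - 5*r + 6) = (r - 3)*(r - 1)*(r + 2)*(r^2 - 4*r + 3) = (r - 3)*(r - 1)^2*(r + 2)*(r - 3)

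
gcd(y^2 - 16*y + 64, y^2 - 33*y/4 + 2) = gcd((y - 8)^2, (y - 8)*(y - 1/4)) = y - 8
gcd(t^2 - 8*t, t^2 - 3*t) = t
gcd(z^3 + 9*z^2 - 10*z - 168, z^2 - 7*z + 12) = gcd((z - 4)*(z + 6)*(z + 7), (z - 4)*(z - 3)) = z - 4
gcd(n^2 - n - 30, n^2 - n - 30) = n^2 - n - 30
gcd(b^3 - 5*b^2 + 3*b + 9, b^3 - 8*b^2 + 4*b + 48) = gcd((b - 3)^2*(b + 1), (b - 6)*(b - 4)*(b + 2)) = 1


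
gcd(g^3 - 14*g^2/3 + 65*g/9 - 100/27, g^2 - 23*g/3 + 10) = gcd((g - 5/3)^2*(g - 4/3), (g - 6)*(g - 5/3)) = g - 5/3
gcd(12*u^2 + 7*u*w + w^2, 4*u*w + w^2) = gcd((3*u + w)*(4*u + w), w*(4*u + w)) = 4*u + w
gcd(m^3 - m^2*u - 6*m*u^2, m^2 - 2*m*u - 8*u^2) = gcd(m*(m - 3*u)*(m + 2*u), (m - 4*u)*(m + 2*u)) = m + 2*u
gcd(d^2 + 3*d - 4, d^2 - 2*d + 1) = d - 1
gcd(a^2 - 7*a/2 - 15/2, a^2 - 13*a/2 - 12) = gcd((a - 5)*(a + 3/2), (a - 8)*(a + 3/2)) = a + 3/2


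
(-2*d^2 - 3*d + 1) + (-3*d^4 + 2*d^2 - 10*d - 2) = -3*d^4 - 13*d - 1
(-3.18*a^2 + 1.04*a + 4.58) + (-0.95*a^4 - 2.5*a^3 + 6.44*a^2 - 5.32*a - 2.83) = -0.95*a^4 - 2.5*a^3 + 3.26*a^2 - 4.28*a + 1.75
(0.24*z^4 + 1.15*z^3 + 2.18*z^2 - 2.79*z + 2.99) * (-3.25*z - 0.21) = -0.78*z^5 - 3.7879*z^4 - 7.3265*z^3 + 8.6097*z^2 - 9.1316*z - 0.6279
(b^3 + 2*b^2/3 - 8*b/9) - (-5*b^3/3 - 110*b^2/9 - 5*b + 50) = 8*b^3/3 + 116*b^2/9 + 37*b/9 - 50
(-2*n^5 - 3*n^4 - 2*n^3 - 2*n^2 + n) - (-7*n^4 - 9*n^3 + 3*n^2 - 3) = -2*n^5 + 4*n^4 + 7*n^3 - 5*n^2 + n + 3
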